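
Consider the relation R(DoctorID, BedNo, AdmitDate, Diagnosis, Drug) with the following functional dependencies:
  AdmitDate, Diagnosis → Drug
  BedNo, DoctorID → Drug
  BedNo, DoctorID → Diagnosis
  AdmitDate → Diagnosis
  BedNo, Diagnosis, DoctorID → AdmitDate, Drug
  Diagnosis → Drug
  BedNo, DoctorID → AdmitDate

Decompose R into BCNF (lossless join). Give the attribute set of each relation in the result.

Candidate key of the original relation: {BedNo, DoctorID}.
{AdmitDate, BedNo, Diagnosis, DoctorID, Drug}: {AdmitDate, Diagnosis} determines {AdmitDate, Diagnosis, Drug} here but is not a superkey — split on AdmitDate, Diagnosis → Drug, giving {AdmitDate, Diagnosis, Drug} and {AdmitDate, BedNo, Diagnosis, DoctorID}.
{AdmitDate, Diagnosis, Drug}: {Diagnosis} determines {Diagnosis, Drug} here but is not a superkey — split on Diagnosis → Drug, giving {Diagnosis, Drug} and {AdmitDate, Diagnosis}.
{Diagnosis, Drug}: every determinant is a superkey — BCNF.
{AdmitDate, Diagnosis}: every determinant is a superkey — BCNF.
{AdmitDate, BedNo, Diagnosis, DoctorID}: {AdmitDate} determines {AdmitDate, Diagnosis} here but is not a superkey — split on AdmitDate → Diagnosis, giving {AdmitDate, Diagnosis} and {AdmitDate, BedNo, DoctorID}.
{AdmitDate, Diagnosis}: every determinant is a superkey — BCNF.
{AdmitDate, BedNo, DoctorID}: every determinant is a superkey — BCNF.

{AdmitDate, BedNo, DoctorID}; {AdmitDate, Diagnosis}; {Diagnosis, Drug}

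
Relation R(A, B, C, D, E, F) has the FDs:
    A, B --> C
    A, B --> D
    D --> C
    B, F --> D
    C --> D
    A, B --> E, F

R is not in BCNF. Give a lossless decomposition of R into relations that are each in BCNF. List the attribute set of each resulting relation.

{A, B, E, F}; {B, D, F}; {C, D}

Candidate key of the original relation: {A, B}.
In {A, B, C, D, E, F}, {D} is not a superkey ({D}⁺ restricted to this set is {C, D}), so split on D --> C into {C, D} and {A, B, D, E, F}.
{C, D} is in BCNF.
In {A, B, D, E, F}, {B, F} is not a superkey ({B, F}⁺ restricted to this set is {B, D, F}), so split on B, F --> D into {B, D, F} and {A, B, E, F}.
{B, D, F} is in BCNF.
{A, B, E, F} is in BCNF.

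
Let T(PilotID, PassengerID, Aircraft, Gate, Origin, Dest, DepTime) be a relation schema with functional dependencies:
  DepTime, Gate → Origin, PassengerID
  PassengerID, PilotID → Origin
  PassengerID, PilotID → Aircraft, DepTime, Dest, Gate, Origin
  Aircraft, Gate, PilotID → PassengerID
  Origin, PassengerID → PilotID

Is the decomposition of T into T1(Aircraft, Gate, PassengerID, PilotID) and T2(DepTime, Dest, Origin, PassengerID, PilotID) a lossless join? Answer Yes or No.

The shared attributes are {PassengerID, PilotID} and {PassengerID, PilotID}⁺ = {Aircraft, DepTime, Dest, Gate, Origin, PassengerID, PilotID}.
This includes all of T1, so the common attributes are a superkey of T1 — the join is lossless.

Yes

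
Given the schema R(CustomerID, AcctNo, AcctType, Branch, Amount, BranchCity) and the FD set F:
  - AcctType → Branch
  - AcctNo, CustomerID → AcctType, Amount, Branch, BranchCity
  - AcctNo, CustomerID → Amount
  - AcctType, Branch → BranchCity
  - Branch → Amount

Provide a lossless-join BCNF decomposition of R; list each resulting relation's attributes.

Candidate key of the original relation: {AcctNo, CustomerID}.
Within {AcctNo, AcctType, Amount, Branch, BranchCity, CustomerID}: {AcctType}⁺ ∩ {AcctNo, AcctType, Amount, Branch, BranchCity, CustomerID} = {AcctType, Amount, Branch, BranchCity}, not the whole set, so AcctType → Amount, Branch, BranchCity violates BCNF; decompose into {AcctType, Amount, Branch, BranchCity} and {AcctNo, AcctType, CustomerID}.
Within {AcctType, Amount, Branch, BranchCity}: {Branch}⁺ ∩ {AcctType, Amount, Branch, BranchCity} = {Amount, Branch}, not the whole set, so Branch → Amount violates BCNF; decompose into {Amount, Branch} and {AcctType, Branch, BranchCity}.
{Amount, Branch} has no BCNF violation.
{AcctType, Branch, BranchCity} has no BCNF violation.
{AcctNo, AcctType, CustomerID} has no BCNF violation.

{AcctNo, AcctType, CustomerID}; {AcctType, Branch, BranchCity}; {Amount, Branch}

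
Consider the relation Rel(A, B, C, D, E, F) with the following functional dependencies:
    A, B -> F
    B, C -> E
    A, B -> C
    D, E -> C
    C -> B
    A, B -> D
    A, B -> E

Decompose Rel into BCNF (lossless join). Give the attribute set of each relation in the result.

{A, C, D, F}; {B, C, E}

Candidate keys of the original relation: {A, B}, {A, C}, {A, D, E}.
In {A, B, C, D, E, F}, {B, C} is not a superkey ({B, C}⁺ restricted to this set is {B, C, E}), so split on B, C -> E into {B, C, E} and {A, B, C, D, F}.
{B, C, E} is in BCNF.
In {A, B, C, D, F}, {C} is not a superkey ({C}⁺ restricted to this set is {B, C}), so split on C -> B into {B, C} and {A, C, D, F}.
{B, C} is in BCNF.
{A, C, D, F} is in BCNF.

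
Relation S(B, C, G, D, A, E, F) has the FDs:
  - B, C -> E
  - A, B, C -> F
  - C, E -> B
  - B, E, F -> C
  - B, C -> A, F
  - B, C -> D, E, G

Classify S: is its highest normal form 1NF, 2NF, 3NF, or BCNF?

BCNF

Candidate keys: {B, C}, {B, E, F}, {C, E}. Prime attributes: {B, C, E, F}.
Each dependency's left side is a superkey — BCNF holds.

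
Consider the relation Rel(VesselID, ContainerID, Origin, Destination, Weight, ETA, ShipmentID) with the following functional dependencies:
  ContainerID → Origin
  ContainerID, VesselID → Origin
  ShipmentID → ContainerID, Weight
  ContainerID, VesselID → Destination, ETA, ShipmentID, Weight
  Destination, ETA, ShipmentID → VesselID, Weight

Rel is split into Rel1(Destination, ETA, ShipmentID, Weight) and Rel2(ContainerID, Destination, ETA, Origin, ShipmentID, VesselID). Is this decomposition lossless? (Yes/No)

Yes

Common attributes: {Destination, ETA, ShipmentID}; their closure is {ContainerID, Destination, ETA, Origin, ShipmentID, VesselID, Weight}.
Since Rel1 ⊆ {ContainerID, Destination, ETA, Origin, ShipmentID, VesselID, Weight}, the intersection is a superkey of Rel1; the decomposition is lossless.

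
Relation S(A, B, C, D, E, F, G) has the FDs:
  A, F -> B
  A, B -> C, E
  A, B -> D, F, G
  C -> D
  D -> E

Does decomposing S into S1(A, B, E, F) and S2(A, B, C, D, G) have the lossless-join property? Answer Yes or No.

S1 ∩ S2 = {A, B}; its closure under F is {A, B, C, D, E, F, G}.
This includes all of S1, so the common attributes are a superkey of S1 — the join is lossless.

Yes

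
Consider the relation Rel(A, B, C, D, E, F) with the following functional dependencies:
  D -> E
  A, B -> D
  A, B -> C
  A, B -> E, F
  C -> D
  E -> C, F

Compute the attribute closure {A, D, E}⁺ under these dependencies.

Start with {A, D, E}.
E -> C, F applies; add {C, F} → now {A, C, D, E, F}.
No further FD applies.

{A, C, D, E, F}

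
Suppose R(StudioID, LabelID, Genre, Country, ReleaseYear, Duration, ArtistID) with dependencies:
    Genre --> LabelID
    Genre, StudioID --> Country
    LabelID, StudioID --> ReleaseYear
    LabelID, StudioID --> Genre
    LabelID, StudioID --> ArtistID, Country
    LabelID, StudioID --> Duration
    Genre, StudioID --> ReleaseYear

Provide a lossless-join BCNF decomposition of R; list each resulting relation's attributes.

{ArtistID, Country, Duration, Genre, ReleaseYear, StudioID}; {Genre, LabelID}

Candidate keys of the original relation: {Genre, StudioID}, {LabelID, StudioID}.
{ArtistID, Country, Duration, Genre, LabelID, ReleaseYear, StudioID}: {Genre} determines {Genre, LabelID} here but is not a superkey — split on Genre --> LabelID, giving {Genre, LabelID} and {ArtistID, Country, Duration, Genre, ReleaseYear, StudioID}.
{Genre, LabelID} has no BCNF violation.
{ArtistID, Country, Duration, Genre, ReleaseYear, StudioID} has no BCNF violation.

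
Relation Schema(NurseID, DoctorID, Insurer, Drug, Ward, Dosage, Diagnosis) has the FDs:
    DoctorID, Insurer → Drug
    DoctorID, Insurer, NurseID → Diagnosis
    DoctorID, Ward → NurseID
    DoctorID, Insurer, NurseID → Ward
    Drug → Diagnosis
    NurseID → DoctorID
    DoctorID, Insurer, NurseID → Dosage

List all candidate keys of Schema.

{Insurer} never appears on the right of any FD, so every key must include it.
{Insurer, NurseID} is a candidate key since {Insurer, NurseID}⁺ = {Diagnosis, DoctorID, Dosage, Drug, Insurer, NurseID, Ward} covers every attribute.
{DoctorID, Insurer, Ward} is a candidate key since {DoctorID, Insurer, Ward}⁺ = {Diagnosis, DoctorID, Dosage, Drug, Insurer, NurseID, Ward} covers every attribute.
No proper subset of any of these is a key, and no other minimal superkey exists.

{DoctorID, Insurer, Ward}, {Insurer, NurseID}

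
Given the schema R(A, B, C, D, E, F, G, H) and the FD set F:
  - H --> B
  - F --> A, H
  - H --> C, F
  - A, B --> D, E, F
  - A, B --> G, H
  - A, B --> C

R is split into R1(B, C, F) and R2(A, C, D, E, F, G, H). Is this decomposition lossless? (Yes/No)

Yes

R1 ∩ R2 = {C, F}; its closure under F is {A, B, C, D, E, F, G, H}.
Since R1 ⊆ {A, B, C, D, E, F, G, H}, the intersection is a superkey of R1; the decomposition is lossless.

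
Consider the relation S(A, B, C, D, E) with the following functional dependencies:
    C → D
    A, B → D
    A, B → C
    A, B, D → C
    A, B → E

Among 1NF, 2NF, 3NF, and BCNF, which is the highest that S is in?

2NF

Candidate key: {A, B}. Prime attributes: {A, B}.
C → D: {C}⁺ = {C, D}, which is not all of the attributes, so the left side is not a superkey — BCNF is violated.
Because {D} is non-prime and the left side of C → D is not a superkey, the relation is not in 3NF.
Checking every proper subset of each key, none determines a non-prime attribute — 2NF is satisfied.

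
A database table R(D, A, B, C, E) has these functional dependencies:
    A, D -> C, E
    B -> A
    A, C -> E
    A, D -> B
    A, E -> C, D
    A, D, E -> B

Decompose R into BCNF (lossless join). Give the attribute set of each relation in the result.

{A, B}; {B, C, D, E}

Candidate keys of the original relation: {A, C}, {A, D}, {A, E}, {B, C}, {B, D}, {B, E}.
{A, B, C, D, E}: {B} determines {A, B} here but is not a superkey — split on B -> A, giving {A, B} and {B, C, D, E}.
{A, B}: every determinant is a superkey — BCNF.
{B, C, D, E}: every determinant is a superkey — BCNF.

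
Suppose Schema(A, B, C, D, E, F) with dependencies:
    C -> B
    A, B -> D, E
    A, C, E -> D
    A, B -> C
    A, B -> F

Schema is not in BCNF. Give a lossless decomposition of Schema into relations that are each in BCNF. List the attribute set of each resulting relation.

Candidate keys of the original relation: {A, B}, {A, C}.
Within {A, B, C, D, E, F}: {C}⁺ ∩ {A, B, C, D, E, F} = {B, C}, not the whole set, so C -> B violates BCNF; decompose into {B, C} and {A, C, D, E, F}.
{B, C} is in BCNF.
{A, C, D, E, F} is in BCNF.

{A, C, D, E, F}; {B, C}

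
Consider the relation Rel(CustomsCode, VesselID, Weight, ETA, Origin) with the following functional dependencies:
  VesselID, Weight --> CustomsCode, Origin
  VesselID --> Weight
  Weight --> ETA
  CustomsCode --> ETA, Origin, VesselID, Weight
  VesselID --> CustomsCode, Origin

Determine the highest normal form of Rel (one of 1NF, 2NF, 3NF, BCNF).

Candidate keys: {CustomsCode}, {VesselID}. Prime attributes: {CustomsCode, VesselID}.
Weight --> ETA: {Weight}⁺ = {ETA, Weight}, which is not all of the attributes, so the left side is not a superkey — BCNF is violated.
Weight --> ETA determines the non-prime attribute {ETA} from a non-superkey — 3NF is violated.
Every candidate key is a single attribute, so no partial dependency is possible; 2NF holds.

2NF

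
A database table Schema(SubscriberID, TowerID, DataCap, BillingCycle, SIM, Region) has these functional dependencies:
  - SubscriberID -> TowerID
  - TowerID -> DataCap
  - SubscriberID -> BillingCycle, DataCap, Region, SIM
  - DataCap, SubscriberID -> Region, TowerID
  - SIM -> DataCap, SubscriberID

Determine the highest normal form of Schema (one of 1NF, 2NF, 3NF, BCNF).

2NF

Candidate keys: {SIM}, {SubscriberID}. Prime attributes: {SIM, SubscriberID}.
For TowerID -> DataCap we have {TowerID}⁺ = {DataCap, TowerID}; {TowerID} is not a superkey, so BCNF fails.
Because {DataCap} is non-prime and the left side of TowerID -> DataCap is not a superkey, the relation is not in 3NF.
Every candidate key is a single attribute, so no partial dependency is possible; 2NF holds.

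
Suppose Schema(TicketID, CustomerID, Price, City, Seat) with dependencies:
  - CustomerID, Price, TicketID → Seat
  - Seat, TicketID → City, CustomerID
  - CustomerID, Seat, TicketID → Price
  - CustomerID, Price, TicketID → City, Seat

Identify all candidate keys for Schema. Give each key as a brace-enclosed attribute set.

Attributes never on any right-hand side: {TicketID} — every candidate key must contain it.
{Seat, TicketID} is a candidate key since {Seat, TicketID}⁺ = {City, CustomerID, Price, Seat, TicketID} covers every attribute.
{CustomerID, Price, TicketID} is a candidate key since {CustomerID, Price, TicketID}⁺ = {City, CustomerID, Price, Seat, TicketID} covers every attribute.
No proper subset of any of these is a key, and no other minimal superkey exists.

{CustomerID, Price, TicketID}, {Seat, TicketID}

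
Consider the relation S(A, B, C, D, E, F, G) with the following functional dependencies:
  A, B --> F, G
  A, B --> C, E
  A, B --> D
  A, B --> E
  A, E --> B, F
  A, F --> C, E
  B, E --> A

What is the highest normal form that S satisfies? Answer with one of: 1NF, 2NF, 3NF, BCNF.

BCNF

Candidate keys: {A, B}, {A, E}, {A, F}, {B, E}. Prime attributes: {A, B, E, F}.
The left-hand side of every FD is a superkey, so BCNF is satisfied.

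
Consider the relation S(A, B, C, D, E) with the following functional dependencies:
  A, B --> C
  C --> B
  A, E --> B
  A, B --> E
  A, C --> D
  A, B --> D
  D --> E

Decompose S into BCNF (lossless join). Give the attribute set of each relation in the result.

Candidate keys of the original relation: {A, B}, {A, C}, {A, D}, {A, E}.
{A, B, C, D, E}: {C} determines {B, C} here but is not a superkey — split on C --> B, giving {B, C} and {A, C, D, E}.
{B, C} has no BCNF violation.
{A, C, D, E}: {D} determines {D, E} here but is not a superkey — split on D --> E, giving {D, E} and {A, C, D}.
{D, E} has no BCNF violation.
{A, C, D} has no BCNF violation.

{A, C, D}; {B, C}; {D, E}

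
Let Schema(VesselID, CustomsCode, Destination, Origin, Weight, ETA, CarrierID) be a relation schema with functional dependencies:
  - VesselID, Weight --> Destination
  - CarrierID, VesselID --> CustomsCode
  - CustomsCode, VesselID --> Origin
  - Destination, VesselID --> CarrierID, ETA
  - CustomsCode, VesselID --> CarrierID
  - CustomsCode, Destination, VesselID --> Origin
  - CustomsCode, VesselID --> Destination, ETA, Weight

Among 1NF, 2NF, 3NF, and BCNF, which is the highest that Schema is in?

BCNF

Candidate keys: {CarrierID, VesselID}, {CustomsCode, VesselID}, {Destination, VesselID}, {VesselID, Weight}. Prime attributes: {CarrierID, CustomsCode, Destination, VesselID, Weight}.
The left-hand side of every FD is a superkey, so BCNF is satisfied.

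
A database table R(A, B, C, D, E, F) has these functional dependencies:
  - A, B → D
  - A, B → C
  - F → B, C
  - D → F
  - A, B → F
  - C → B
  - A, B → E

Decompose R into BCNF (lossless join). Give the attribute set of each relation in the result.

Candidate keys of the original relation: {A, B}, {A, C}, {A, D}, {A, F}.
In {A, B, C, D, E, F}, {F} is not a superkey ({F}⁺ restricted to this set is {B, C, F}), so split on F → B, C into {B, C, F} and {A, D, E, F}.
In {B, C, F}, {C} is not a superkey ({C}⁺ restricted to this set is {B, C}), so split on C → B into {B, C} and {C, F}.
{B, C}: every determinant is a superkey — BCNF.
{C, F}: every determinant is a superkey — BCNF.
In {A, D, E, F}, {D} is not a superkey ({D}⁺ restricted to this set is {D, F}), so split on D → F into {D, F} and {A, D, E}.
{D, F}: every determinant is a superkey — BCNF.
{A, D, E}: every determinant is a superkey — BCNF.

{A, D, E}; {B, C}; {C, F}; {D, F}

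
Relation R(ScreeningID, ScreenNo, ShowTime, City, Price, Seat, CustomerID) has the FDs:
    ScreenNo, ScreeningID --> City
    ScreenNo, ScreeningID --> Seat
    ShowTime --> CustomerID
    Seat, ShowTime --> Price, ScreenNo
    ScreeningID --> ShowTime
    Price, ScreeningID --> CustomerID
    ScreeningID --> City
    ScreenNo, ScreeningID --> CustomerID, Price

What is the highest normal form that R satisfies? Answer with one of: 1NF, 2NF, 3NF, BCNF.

Candidate keys: {ScreenNo, ScreeningID}, {ScreeningID, Seat}. Prime attributes: {ScreenNo, ScreeningID, Seat}.
ShowTime --> CustomerID breaks BCNF: {ShowTime}⁺ = {CustomerID, ShowTime}, so {ShowTime} is not a superkey.
ShowTime --> CustomerID determines the non-prime attribute {CustomerID} from a non-superkey — 3NF is violated.
{ScreeningID} is a proper subset of the key {ScreenNo, ScreeningID}, and {ScreeningID}⁺ contains the non-prime attributes {City, CustomerID, ShowTime} — a partial dependency, so 2NF is violated.

1NF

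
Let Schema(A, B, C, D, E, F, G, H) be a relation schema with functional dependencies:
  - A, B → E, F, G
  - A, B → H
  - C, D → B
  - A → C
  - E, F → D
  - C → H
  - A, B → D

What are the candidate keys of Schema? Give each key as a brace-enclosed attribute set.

{A} never appears on the right of any FD, so every key must include it.
{A, B} is a candidate key since {A, B}⁺ = {A, B, C, D, E, F, G, H} covers every attribute.
{A, D} is a candidate key since {A, D}⁺ = {A, B, C, D, E, F, G, H} covers every attribute.
{A, E, F} is a candidate key since {A, E, F}⁺ = {A, B, C, D, E, F, G, H} covers every attribute.
Any other superkey properly contains one of these, so there are no further candidate keys.

{A, B}, {A, D}, {A, E, F}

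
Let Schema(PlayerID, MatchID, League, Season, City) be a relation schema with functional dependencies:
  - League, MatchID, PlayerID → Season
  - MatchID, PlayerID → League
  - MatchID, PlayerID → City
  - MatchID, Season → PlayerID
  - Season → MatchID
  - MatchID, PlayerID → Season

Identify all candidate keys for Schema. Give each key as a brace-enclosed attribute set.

Closure of {Season} is {City, League, MatchID, PlayerID, Season}, the whole schema; {Season} is a candidate key.
Closure of {MatchID, PlayerID} is {City, League, MatchID, PlayerID, Season}, the whole schema; {MatchID, PlayerID} is a candidate key.
No proper subset of any of these is a key, and no other minimal superkey exists.

{MatchID, PlayerID}, {Season}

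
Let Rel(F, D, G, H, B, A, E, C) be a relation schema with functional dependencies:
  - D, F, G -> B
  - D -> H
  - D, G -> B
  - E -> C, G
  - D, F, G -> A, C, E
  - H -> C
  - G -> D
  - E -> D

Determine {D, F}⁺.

{C, D, F, H}

Start with {D, F}.
D -> H applies; add {H} → now {D, F, H}.
H -> C applies; add {C} → now {C, D, F, H}.
No further FD applies.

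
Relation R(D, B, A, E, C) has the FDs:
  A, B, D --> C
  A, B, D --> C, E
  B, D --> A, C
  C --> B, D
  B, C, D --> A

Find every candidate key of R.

Closure of {C} is {A, B, C, D, E}, the whole schema; {C} is a candidate key.
Closure of {B, D} is {A, B, C, D, E}, the whole schema; {B, D} is a candidate key.
No proper subset of any of these is a key, and no other minimal superkey exists.

{B, D}, {C}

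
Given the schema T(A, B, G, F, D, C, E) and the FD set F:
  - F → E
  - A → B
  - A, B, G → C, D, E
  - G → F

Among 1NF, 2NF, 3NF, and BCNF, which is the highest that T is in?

1NF

Candidate key: {A, G}. Prime attributes: {A, G}.
F → E: {F}⁺ = {E, F}, which is not all of the attributes, so the left side is not a superkey — BCNF is violated.
F → E determines the non-prime attribute {E} from a non-superkey — 3NF is violated.
Since {A} ⊂ {A, G} and {A}⁺ ⊇ {B} with {B} non-prime, there is a partial dependency; 2NF fails.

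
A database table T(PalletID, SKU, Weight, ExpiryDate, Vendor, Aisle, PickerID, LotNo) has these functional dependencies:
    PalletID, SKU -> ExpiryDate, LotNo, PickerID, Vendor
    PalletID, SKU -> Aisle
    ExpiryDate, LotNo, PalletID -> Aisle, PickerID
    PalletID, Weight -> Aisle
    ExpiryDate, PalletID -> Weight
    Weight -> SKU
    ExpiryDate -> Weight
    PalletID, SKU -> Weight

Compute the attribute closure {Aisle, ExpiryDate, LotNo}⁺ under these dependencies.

{Aisle, ExpiryDate, LotNo, SKU, Weight}

Start with {Aisle, ExpiryDate, LotNo}.
ExpiryDate -> Weight applies; add {Weight} → now {Aisle, ExpiryDate, LotNo, Weight}.
Weight -> SKU applies; add {SKU} → now {Aisle, ExpiryDate, LotNo, SKU, Weight}.
No further FD applies.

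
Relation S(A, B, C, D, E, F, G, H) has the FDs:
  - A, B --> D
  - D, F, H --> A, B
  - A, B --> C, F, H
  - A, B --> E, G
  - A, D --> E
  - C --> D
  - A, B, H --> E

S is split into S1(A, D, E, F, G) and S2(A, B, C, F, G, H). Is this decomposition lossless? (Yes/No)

No

S1 ∩ S2 = {A, F, G}; its closure under F is {A, F, G}.
The closure covers neither S1 nor S2 entirely; the join is not lossless.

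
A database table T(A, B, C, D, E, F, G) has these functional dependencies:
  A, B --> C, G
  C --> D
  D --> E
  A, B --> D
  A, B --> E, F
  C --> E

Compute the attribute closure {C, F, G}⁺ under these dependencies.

Start with {C, F, G}.
C --> D applies; add {D} → now {C, D, F, G}.
D --> E applies; add {E} → now {C, D, E, F, G}.
No further FD applies.

{C, D, E, F, G}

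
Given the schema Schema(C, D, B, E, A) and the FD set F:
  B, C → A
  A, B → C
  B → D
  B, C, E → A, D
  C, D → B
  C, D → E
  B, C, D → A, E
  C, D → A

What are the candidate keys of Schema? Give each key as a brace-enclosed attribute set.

{A, B}⁺ = {A, B, C, D, E} — all of the relation — so {A, B} is a candidate key.
{B, C}⁺ = {A, B, C, D, E} — all of the relation — so {B, C} is a candidate key.
{C, D}⁺ = {A, B, C, D, E} — all of the relation — so {C, D} is a candidate key.
These are minimal and exhaustive — every other superkey contains one of them.

{A, B}, {B, C}, {C, D}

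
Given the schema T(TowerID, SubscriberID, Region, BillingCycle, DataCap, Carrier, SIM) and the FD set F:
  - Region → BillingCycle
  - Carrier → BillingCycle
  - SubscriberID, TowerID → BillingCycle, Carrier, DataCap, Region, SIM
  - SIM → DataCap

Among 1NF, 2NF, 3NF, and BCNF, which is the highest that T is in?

Candidate key: {SubscriberID, TowerID}. Prime attributes: {SubscriberID, TowerID}.
Region → BillingCycle: {Region}⁺ = {BillingCycle, Region}, which is not all of the attributes, so the left side is not a superkey — BCNF is violated.
Because {BillingCycle} is non-prime and the left side of Region → BillingCycle is not a superkey, the relation is not in 3NF.
No non-prime attribute depends on a proper subset of any candidate key, so 2NF holds.

2NF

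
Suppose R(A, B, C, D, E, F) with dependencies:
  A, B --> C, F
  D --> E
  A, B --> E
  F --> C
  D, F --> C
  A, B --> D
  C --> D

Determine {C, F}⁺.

Start with {C, F}.
C --> D applies; add {D} → now {C, D, F}.
D --> E applies; add {E} → now {C, D, E, F}.
No further FD applies.

{C, D, E, F}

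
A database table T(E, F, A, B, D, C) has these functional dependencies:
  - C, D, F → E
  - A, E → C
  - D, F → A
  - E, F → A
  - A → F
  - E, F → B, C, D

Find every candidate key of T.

{A, E}⁺ = {A, B, C, D, E, F}, which is every attribute, so {A, E} is a candidate key.
{E, F}⁺ = {A, B, C, D, E, F}, which is every attribute, so {E, F} is a candidate key.
{A, C, D}⁺ = {A, B, C, D, E, F}, which is every attribute, so {A, C, D} is a candidate key.
{C, D, F}⁺ = {A, B, C, D, E, F}, which is every attribute, so {C, D, F} is a candidate key.
No proper subset of any of these is a key, and no other minimal superkey exists.

{A, C, D}, {A, E}, {C, D, F}, {E, F}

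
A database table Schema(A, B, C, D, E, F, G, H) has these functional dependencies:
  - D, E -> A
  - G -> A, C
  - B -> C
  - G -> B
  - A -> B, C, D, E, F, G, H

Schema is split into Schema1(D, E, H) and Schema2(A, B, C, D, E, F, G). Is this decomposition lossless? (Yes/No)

The shared attributes are {D, E} and {D, E}⁺ = {A, B, C, D, E, F, G, H}.
This includes all of Schema1, so the common attributes are a superkey of Schema1 — the join is lossless.

Yes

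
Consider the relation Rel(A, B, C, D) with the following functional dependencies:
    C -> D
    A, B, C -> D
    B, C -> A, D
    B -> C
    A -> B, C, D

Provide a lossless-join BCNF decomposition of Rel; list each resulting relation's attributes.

{A, B, C}; {C, D}

Candidate keys of the original relation: {A}, {B}.
Within {A, B, C, D}: {C}⁺ ∩ {A, B, C, D} = {C, D}, not the whole set, so C -> D violates BCNF; decompose into {C, D} and {A, B, C}.
{C, D} is in BCNF.
{A, B, C} is in BCNF.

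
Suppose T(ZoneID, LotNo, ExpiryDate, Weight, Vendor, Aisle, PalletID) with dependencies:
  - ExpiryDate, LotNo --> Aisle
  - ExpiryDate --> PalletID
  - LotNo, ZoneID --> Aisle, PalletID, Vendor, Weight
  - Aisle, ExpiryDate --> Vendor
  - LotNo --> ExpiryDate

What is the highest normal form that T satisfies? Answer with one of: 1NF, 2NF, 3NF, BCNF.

Candidate key: {LotNo, ZoneID}. Prime attributes: {LotNo, ZoneID}.
ExpiryDate, LotNo --> Aisle: {ExpiryDate, LotNo}⁺ = {Aisle, ExpiryDate, LotNo, PalletID, Vendor}, which is not all of the attributes, so the left side is not a superkey — BCNF is violated.
Because {Aisle} is non-prime and the left side of ExpiryDate, LotNo --> Aisle is not a superkey, the relation is not in 3NF.
{LotNo} is a proper subset of the key {LotNo, ZoneID}, and {LotNo}⁺ contains the non-prime attributes {Aisle, ExpiryDate, PalletID, Vendor} — a partial dependency, so 2NF is violated.

1NF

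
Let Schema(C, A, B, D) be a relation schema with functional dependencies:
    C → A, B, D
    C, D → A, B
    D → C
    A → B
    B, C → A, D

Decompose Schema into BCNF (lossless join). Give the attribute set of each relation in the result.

Candidate keys of the original relation: {C}, {D}.
Within {A, B, C, D}: {A}⁺ ∩ {A, B, C, D} = {A, B}, not the whole set, so A → B violates BCNF; decompose into {A, B} and {A, C, D}.
{A, B} has no BCNF violation.
{A, C, D} has no BCNF violation.

{A, B}; {A, C, D}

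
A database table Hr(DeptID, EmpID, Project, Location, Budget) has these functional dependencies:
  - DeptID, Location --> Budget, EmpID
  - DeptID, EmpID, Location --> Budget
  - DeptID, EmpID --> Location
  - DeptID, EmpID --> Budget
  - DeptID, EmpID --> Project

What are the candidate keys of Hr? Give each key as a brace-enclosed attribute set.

{DeptID, EmpID}, {DeptID, Location}

{DeptID} never appears on the right of any FD, so every key must include it.
{DeptID, EmpID}⁺ = {Budget, DeptID, EmpID, Location, Project} — all of the relation — so {DeptID, EmpID} is a candidate key.
{DeptID, Location}⁺ = {Budget, DeptID, EmpID, Location, Project} — all of the relation — so {DeptID, Location} is a candidate key.
No proper subset of any of these is a key, and no other minimal superkey exists.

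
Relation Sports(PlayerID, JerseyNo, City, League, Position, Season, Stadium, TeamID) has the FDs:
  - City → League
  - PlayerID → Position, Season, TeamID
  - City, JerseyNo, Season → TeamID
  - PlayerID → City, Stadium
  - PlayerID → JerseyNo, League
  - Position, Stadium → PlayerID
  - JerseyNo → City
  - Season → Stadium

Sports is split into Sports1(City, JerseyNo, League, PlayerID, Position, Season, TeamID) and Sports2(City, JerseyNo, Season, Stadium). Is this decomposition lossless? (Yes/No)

Yes

The shared attributes are {City, JerseyNo, Season} and {City, JerseyNo, Season}⁺ = {City, JerseyNo, League, Season, Stadium, TeamID}.
This includes all of Sports2, so the common attributes are a superkey of Sports2 — the join is lossless.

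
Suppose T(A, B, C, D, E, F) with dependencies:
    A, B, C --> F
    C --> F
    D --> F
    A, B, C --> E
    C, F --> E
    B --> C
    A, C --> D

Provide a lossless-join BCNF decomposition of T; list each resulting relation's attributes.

{A, B, D}; {B, C}; {C, E, F}

Candidate key of the original relation: {A, B}.
In {A, B, C, D, E, F}, {C} is not a superkey ({C}⁺ restricted to this set is {C, E, F}), so split on C --> E, F into {C, E, F} and {A, B, C, D}.
{C, E, F}: every determinant is a superkey — BCNF.
In {A, B, C, D}, {B} is not a superkey ({B}⁺ restricted to this set is {B, C}), so split on B --> C into {B, C} and {A, B, D}.
{B, C}: every determinant is a superkey — BCNF.
{A, B, D}: every determinant is a superkey — BCNF.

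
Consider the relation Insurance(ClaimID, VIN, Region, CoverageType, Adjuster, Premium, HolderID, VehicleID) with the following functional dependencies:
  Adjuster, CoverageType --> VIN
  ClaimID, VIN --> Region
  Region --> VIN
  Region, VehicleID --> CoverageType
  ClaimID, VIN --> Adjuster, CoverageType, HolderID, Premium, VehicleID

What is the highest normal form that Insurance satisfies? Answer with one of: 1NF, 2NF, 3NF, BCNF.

Candidate keys: {Adjuster, ClaimID, CoverageType}, {ClaimID, Region}, {ClaimID, VIN}. Prime attributes: {Adjuster, ClaimID, CoverageType, Region, VIN}.
Adjuster, CoverageType --> VIN breaks BCNF: {Adjuster, CoverageType}⁺ = {Adjuster, CoverageType, VIN}, so {Adjuster, CoverageType} is not a superkey.
But every attribute on its right side ({VIN}) is prime, and the same holds for every other non-superkey FD, so 3NF still holds.

3NF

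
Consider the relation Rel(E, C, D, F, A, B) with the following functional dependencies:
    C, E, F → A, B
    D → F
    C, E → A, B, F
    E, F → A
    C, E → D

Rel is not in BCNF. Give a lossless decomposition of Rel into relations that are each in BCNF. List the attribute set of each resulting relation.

{A, D, E}; {B, C, D, E}; {D, F}

Candidate key of the original relation: {C, E}.
{A, B, C, D, E, F}: {D} determines {D, F} here but is not a superkey — split on D → F, giving {D, F} and {A, B, C, D, E}.
{D, F} has no BCNF violation.
{A, B, C, D, E}: {D, E} determines {A, D, E} here but is not a superkey — split on D, E → A, giving {A, D, E} and {B, C, D, E}.
{A, D, E} has no BCNF violation.
{B, C, D, E} has no BCNF violation.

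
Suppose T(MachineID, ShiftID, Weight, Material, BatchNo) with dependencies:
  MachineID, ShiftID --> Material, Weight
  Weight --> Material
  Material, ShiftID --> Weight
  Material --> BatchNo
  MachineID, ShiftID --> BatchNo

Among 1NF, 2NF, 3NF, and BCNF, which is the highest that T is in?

Candidate key: {MachineID, ShiftID}. Prime attributes: {MachineID, ShiftID}.
Weight --> Material: {Weight}⁺ = {BatchNo, Material, Weight}, which is not all of the attributes, so the left side is not a superkey — BCNF is violated.
Because {Material} is non-prime and the left side of Weight --> Material is not a superkey, the relation is not in 3NF.
No non-prime attribute depends on a proper subset of any candidate key, so 2NF holds.

2NF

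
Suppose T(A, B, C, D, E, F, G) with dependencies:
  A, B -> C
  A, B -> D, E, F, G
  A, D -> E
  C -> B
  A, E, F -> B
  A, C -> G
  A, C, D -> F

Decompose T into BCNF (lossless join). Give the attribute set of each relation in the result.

Candidate keys of the original relation: {A, B}, {A, C}, {A, D, F}, {A, E, F}.
{A, B, C, D, E, F, G}: {A, D} determines {A, D, E} here but is not a superkey — split on A, D -> E, giving {A, D, E} and {A, B, C, D, F, G}.
{A, D, E}: every determinant is a superkey — BCNF.
{A, B, C, D, F, G}: {C} determines {B, C} here but is not a superkey — split on C -> B, giving {B, C} and {A, C, D, F, G}.
{B, C}: every determinant is a superkey — BCNF.
{A, C, D, F, G}: every determinant is a superkey — BCNF.

{A, C, D, F, G}; {A, D, E}; {B, C}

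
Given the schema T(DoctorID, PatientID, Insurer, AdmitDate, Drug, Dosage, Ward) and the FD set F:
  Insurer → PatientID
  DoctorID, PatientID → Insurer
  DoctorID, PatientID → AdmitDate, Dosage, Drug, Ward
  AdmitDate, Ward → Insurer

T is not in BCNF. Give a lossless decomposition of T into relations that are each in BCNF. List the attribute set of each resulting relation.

Candidate keys of the original relation: {AdmitDate, DoctorID, Ward}, {DoctorID, Insurer}, {DoctorID, PatientID}.
{AdmitDate, DoctorID, Dosage, Drug, Insurer, PatientID, Ward}: {Insurer} determines {Insurer, PatientID} here but is not a superkey — split on Insurer → PatientID, giving {Insurer, PatientID} and {AdmitDate, DoctorID, Dosage, Drug, Insurer, Ward}.
{Insurer, PatientID}: every determinant is a superkey — BCNF.
{AdmitDate, DoctorID, Dosage, Drug, Insurer, Ward}: {AdmitDate, Ward} determines {AdmitDate, Insurer, Ward} here but is not a superkey — split on AdmitDate, Ward → Insurer, giving {AdmitDate, Insurer, Ward} and {AdmitDate, DoctorID, Dosage, Drug, Ward}.
{AdmitDate, Insurer, Ward}: every determinant is a superkey — BCNF.
{AdmitDate, DoctorID, Dosage, Drug, Ward}: every determinant is a superkey — BCNF.

{AdmitDate, DoctorID, Dosage, Drug, Ward}; {AdmitDate, Insurer, Ward}; {Insurer, PatientID}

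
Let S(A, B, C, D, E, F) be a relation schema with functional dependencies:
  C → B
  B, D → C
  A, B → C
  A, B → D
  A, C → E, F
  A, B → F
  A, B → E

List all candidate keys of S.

{A, B}, {A, C}

{A} never appears on the right of any FD, so every key must include it.
{A, B}⁺ = {A, B, C, D, E, F}, which is every attribute, so {A, B} is a candidate key.
{A, C}⁺ = {A, B, C, D, E, F}, which is every attribute, so {A, C} is a candidate key.
Any other superkey properly contains one of these, so there are no further candidate keys.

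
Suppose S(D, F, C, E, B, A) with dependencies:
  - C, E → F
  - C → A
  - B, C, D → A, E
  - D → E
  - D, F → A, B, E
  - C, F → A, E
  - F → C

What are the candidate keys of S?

{C, D}, {D, F}

No FD produces {D}, so it must be in every candidate key.
{C, D} is a candidate key since {C, D}⁺ = {A, B, C, D, E, F} covers every attribute.
{D, F} is a candidate key since {D, F}⁺ = {A, B, C, D, E, F} covers every attribute.
Any other superkey properly contains one of these, so there are no further candidate keys.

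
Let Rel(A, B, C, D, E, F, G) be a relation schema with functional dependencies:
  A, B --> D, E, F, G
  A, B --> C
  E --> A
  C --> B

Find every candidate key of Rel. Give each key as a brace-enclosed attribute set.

{A, B}⁺ = {A, B, C, D, E, F, G} — all of the relation — so {A, B} is a candidate key.
{A, C}⁺ = {A, B, C, D, E, F, G} — all of the relation — so {A, C} is a candidate key.
{B, E}⁺ = {A, B, C, D, E, F, G} — all of the relation — so {B, E} is a candidate key.
{C, E}⁺ = {A, B, C, D, E, F, G} — all of the relation — so {C, E} is a candidate key.
Any other superkey properly contains one of these, so there are no further candidate keys.

{A, B}, {A, C}, {B, E}, {C, E}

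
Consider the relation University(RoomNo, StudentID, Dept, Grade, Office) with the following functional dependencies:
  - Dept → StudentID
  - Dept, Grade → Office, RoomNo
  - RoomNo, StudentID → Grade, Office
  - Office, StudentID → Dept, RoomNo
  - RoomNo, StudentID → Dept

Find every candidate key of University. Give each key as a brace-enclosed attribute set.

{Dept, Grade}, {Dept, Office}, {Dept, RoomNo}, {Office, StudentID}, {RoomNo, StudentID}

{Dept, Grade}⁺ = {Dept, Grade, Office, RoomNo, StudentID}, which is every attribute, so {Dept, Grade} is a candidate key.
{Dept, Office}⁺ = {Dept, Grade, Office, RoomNo, StudentID}, which is every attribute, so {Dept, Office} is a candidate key.
{Dept, RoomNo}⁺ = {Dept, Grade, Office, RoomNo, StudentID}, which is every attribute, so {Dept, RoomNo} is a candidate key.
{Office, StudentID}⁺ = {Dept, Grade, Office, RoomNo, StudentID}, which is every attribute, so {Office, StudentID} is a candidate key.
{RoomNo, StudentID}⁺ = {Dept, Grade, Office, RoomNo, StudentID}, which is every attribute, so {RoomNo, StudentID} is a candidate key.
Any other superkey properly contains one of these, so there are no further candidate keys.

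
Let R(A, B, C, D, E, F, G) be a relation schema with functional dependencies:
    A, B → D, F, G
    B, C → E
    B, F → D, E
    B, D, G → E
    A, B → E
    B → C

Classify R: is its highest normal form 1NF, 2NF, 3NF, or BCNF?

Candidate key: {A, B}. Prime attributes: {A, B}.
B, C → E: {B, C}⁺ = {B, C, E}, which is not all of the attributes, so the left side is not a superkey — BCNF is violated.
B, C → E has non-prime {E} on the right and a non-superkey on the left, so 3NF fails.
Since {B} ⊂ {A, B} and {B}⁺ ⊇ {C, E} with {C, E} non-prime, there is a partial dependency; 2NF fails.

1NF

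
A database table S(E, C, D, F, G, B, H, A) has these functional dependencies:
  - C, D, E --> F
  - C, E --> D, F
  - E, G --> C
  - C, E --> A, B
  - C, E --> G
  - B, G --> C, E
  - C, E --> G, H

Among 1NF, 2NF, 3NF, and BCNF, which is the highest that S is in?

Candidate keys: {B, G}, {C, E}, {E, G}. Prime attributes: {B, C, E, G}.
Every FD has a superkey on the left, so the relation is in BCNF.

BCNF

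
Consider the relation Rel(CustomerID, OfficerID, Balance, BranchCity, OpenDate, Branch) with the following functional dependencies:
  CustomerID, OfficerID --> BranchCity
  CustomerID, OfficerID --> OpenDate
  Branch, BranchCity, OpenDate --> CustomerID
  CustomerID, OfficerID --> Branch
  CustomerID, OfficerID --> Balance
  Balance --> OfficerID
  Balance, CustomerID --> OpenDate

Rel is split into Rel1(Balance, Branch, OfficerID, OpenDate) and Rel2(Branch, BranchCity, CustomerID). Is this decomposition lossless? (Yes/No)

No

The shared attributes are {Branch} and {Branch}⁺ = {Branch}.
The closure covers neither Rel1 nor Rel2 entirely; the join is not lossless.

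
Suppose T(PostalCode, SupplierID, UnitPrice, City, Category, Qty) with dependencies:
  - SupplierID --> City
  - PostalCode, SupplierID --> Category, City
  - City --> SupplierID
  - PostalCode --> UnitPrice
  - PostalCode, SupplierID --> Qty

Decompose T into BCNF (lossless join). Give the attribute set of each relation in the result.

{Category, PostalCode, Qty, SupplierID}; {City, SupplierID}; {PostalCode, UnitPrice}

Candidate keys of the original relation: {City, PostalCode}, {PostalCode, SupplierID}.
In {Category, City, PostalCode, Qty, SupplierID, UnitPrice}, {SupplierID} is not a superkey ({SupplierID}⁺ restricted to this set is {City, SupplierID}), so split on SupplierID --> City into {City, SupplierID} and {Category, PostalCode, Qty, SupplierID, UnitPrice}.
{City, SupplierID} is in BCNF.
In {Category, PostalCode, Qty, SupplierID, UnitPrice}, {PostalCode} is not a superkey ({PostalCode}⁺ restricted to this set is {PostalCode, UnitPrice}), so split on PostalCode --> UnitPrice into {PostalCode, UnitPrice} and {Category, PostalCode, Qty, SupplierID}.
{PostalCode, UnitPrice} is in BCNF.
{Category, PostalCode, Qty, SupplierID} is in BCNF.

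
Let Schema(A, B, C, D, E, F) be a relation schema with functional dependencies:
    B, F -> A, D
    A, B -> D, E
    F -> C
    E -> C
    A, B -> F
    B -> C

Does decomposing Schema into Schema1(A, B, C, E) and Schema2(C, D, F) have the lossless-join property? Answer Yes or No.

No

Common attributes: {C}; their closure is {C}.
Schema1 ⊄ {C} and Schema2 ⊄ {C}, so the split is lossy.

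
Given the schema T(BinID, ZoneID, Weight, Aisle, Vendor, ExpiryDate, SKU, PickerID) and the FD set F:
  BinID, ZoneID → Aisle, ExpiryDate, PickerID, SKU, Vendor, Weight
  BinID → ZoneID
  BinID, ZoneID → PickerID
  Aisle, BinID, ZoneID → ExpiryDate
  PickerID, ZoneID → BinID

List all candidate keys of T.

{BinID}, {PickerID, ZoneID}

{BinID}⁺ = {Aisle, BinID, ExpiryDate, PickerID, SKU, Vendor, Weight, ZoneID} — all of the relation — so {BinID} is a candidate key.
{PickerID, ZoneID}⁺ = {Aisle, BinID, ExpiryDate, PickerID, SKU, Vendor, Weight, ZoneID} — all of the relation — so {PickerID, ZoneID} is a candidate key.
Any other superkey properly contains one of these, so there are no further candidate keys.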